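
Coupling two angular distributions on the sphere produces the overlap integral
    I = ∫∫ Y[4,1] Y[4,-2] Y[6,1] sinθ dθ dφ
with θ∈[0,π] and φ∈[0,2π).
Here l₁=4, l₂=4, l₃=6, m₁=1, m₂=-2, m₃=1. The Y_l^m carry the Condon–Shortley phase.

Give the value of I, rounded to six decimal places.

0.097783

m-sum 0 ✓  L=14 even ✓  0≤6≤8 ✓
Π(2lᵢ+1) = 9×9×13 = 1053
triangle coeff Δ(4,4,6) = 1/1261260
Σ_t [0,2]: t=0:+1/4608 t=1:−1/1296 t=2:+1/4608 = -7/20736
(3j)²=20/1287 [(4 4 6; 0 0 0)], sign=-1
Σ_t [0,2]: t=0:+1/3456 t=1:−1/5760 t=2:+1/172800 = 7/57600
(3j)²=21/2860 [(4 4 6; 1 -2 1)], sign=-1
⇒ 4πI² = 189/1573
I = (+1)√(189/1573/(4π)) = 0.09778261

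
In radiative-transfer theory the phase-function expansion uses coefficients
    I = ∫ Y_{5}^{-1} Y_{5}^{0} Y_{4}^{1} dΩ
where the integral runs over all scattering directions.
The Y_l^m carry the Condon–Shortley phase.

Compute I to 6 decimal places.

-0.053153

Checks pass: Σm=0; 14 even; l₃=4∈[0,10].
(2·5+1)(2·5+1)(2·4+1) = 1089
Δ: 6! 4! 4! / 15! → 1/3153150
sum: t=1:−1/69120 t=2:+1/1728 t=3:−1/576 t=4:+1/1728 t=5:−1/69120 = -7/11520
3j²(5 5 4; 0 0 0) = Δ·Π!·Σ² = 2/143  (sign -1)
sum: t=2:+1/6912 t=3:−1/864 t=4:+1/1152 t=5:−1/17280 = -7/34560
3j²(5 5 4; -1 0 1) = Δ·Π!·Σ² = 1/429  (sign +1)
combine: 4πI² = 1089·2/143·1/429 = 6/169
take √, sign -1: I = -0.05315295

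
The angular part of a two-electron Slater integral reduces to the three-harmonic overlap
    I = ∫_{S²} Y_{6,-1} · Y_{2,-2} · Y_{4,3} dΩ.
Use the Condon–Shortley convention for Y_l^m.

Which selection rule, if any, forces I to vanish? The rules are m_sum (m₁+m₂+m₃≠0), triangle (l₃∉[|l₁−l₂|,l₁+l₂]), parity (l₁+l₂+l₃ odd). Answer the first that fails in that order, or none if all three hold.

Σmᵢ = 0  ✓
l₃∈[|l₁−l₂|,l₁+l₂]=[4,8], have l₃=4  ✓
Σlᵢ = 12 ⇒ even  ✓

none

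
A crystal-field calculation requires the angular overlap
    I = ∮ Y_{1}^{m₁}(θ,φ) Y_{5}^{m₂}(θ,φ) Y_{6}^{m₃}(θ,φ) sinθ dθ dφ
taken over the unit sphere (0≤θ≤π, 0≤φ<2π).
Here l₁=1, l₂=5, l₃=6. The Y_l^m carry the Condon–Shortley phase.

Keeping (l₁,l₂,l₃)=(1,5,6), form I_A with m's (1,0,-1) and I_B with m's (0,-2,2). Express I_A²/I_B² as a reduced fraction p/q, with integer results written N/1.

l's match ⇒ only the (l;m) 3-j factors differ between A and B.
A: triangle coeff Δ(1,5,6) = 1/858; Σ_t [0,0]: t=0:+1/28800 = 1/28800; (3j)²=7/286 [(1 5 6; 1 0 -1)], sign=-1
B: triangle coeff Δ(1,5,6) = 1/858; Σ_t [0,0]: t=0:+1/30240 = 1/30240; (3j)²=16/429 [(1 5 6; 0 -2 2)], sign=+1
I_A²/I_B² = (7/286)/(16/429) = 21/32

21/32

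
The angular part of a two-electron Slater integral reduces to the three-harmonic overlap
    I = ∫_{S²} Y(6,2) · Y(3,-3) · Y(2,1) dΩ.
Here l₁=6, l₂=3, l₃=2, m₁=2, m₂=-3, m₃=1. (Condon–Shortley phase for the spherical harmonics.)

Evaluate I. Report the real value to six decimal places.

l₃=2 ∉ [3,9] — triangle fails ⇒ I = 0

0.000000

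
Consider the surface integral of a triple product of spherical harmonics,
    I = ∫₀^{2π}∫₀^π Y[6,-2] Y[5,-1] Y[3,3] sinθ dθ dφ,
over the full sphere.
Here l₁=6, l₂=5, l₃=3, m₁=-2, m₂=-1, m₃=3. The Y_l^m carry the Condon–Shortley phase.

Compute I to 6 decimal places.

-0.174062

m-sum 0 ✓  L=14 even ✓  1≤3≤11 ✓
Π(2lᵢ+1) = 13×11×7 = 1001
triangle coeff Δ(6,5,3) = 1/675675
Σ_t [3,5]: t=3:−1/8640 t=4:+1/2304 t=5:−1/8640 = 7/34560
(3j)²=7/429 [(6 5 3; 0 0 0)], sign=-1
Σ_t [4,4]: t=4:+1/27648 = 1/27648
(3j)²=10/429 [(6 5 3; -2 -1 3)], sign=+1
⇒ 4πI² = 490/1287
I = (-1)√(490/1287/(4π)) = -0.17406195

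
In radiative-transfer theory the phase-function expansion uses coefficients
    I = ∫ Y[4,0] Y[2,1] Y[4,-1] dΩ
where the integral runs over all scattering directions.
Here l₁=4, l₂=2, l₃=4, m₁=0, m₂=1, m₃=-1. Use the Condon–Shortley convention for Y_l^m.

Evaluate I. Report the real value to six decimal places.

-0.044869

Checks pass: Σm=0; 10 even; l₃=4∈[2,6].
(2·4+1)(2·2+1)(2·4+1) = 405
Δ: 2! 6! 2! / 11! → 1/13860
sum: t=0:+1/192 t=1:−1/36 t=2:+1/192 = -5/288
3j²(4 2 4; 0 0 0) = Δ·Π!·Σ² = 20/693  (sign -1)
sum: t=1:−1/72 t=2:+1/96 = -1/288
3j²(4 2 4; 0 1 -1) = Δ·Π!·Σ² = 1/462  (sign +1)
combine: 4πI² = 405·20/693·1/462 = 150/5929
take √, sign -1: I = -0.04486937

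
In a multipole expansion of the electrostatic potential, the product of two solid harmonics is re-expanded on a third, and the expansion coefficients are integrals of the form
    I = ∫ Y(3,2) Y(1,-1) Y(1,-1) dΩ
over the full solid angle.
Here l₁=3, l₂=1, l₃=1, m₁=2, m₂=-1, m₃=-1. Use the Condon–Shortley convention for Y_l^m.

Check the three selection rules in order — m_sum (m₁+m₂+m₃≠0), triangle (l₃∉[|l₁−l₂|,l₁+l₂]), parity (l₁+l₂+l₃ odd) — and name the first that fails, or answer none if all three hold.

triangle

m₁+m₂+m₃ = 2 − 1 − 1 = 0  ✓
triangle: |3−1|=2 ≤ l₃=1 ≤ 3+1=4  ✗
parity: l₁+l₂+l₃ = 5 is odd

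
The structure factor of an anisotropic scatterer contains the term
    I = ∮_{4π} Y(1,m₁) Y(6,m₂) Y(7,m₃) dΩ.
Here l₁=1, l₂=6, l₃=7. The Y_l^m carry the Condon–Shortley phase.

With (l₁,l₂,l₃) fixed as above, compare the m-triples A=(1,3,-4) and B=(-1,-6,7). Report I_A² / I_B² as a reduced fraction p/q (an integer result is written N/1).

l's match ⇒ only the (l;m) 3-j factors differ between A and B.
A: triangle coeff Δ(1,6,7) = 1/1365; Σ_t [0,0]: t=0:+1/4354560 = 1/4354560; (3j)²=11/273 [(1 6 7; 1 3 -4)], sign=-1
B: triangle coeff Δ(1,6,7) = 1/1365; Σ_t [0,0]: t=0:+1/958003200 = 1/958003200; (3j)²=1/15 [(1 6 7; -1 -6 7)], sign=+1
I_A²/I_B² = (11/273)/(1/15) = 55/91

55/91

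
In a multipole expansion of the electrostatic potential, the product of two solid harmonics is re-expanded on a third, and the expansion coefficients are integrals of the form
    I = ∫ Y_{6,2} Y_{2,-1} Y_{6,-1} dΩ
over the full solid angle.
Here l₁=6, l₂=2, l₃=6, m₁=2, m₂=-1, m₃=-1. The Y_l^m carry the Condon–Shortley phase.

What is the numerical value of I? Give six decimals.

0.088837

Rules hold: Σm=0, L=14 even, 4≤6≤8.
N = 13·5·13 = 845
Δ = 2!·10!·2!/15! = 1/90090
Racah Σ t=0..2: t=0:+1/69120 t=1:−1/14400 t=2:+1/69120 = -7/172800
⇒ 3j(6 2 6; 0 0 0)² = 14/715, sgn -1
Racah Σ t=0..1: t=0:+1/34560 t=1:−1/60480 = 1/80640
⇒ 3j(6 2 6; 2 -1 -1)² = 6/1001, sgn -1
4πI² = N·(3j₀)²·(3jₘ)² = 12/121
I = +1·√(0.0991736/4π) = 0.08883682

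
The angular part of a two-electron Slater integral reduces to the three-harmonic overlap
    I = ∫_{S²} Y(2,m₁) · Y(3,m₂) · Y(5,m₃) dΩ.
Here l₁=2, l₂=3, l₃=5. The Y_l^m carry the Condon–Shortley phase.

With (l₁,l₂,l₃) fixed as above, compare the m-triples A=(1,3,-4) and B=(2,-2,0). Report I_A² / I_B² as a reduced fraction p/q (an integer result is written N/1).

84/5

l's match ⇒ only the (l;m) 3-j factors differ between A and B.
A: triangle coeff Δ(2,3,5) = 1/2310; Σ_t [0,0]: t=0:+1/4320 = 1/4320; (3j)²=2/55 [(2 3 5; 1 3 -4)], sign=-1
B: triangle coeff Δ(2,3,5) = 1/2310; Σ_t [0,0]: t=0:+1/2880 = 1/2880; (3j)²=1/462 [(2 3 5; 2 -2 0)], sign=-1
I_A²/I_B² = (2/55)/(1/462) = 84/5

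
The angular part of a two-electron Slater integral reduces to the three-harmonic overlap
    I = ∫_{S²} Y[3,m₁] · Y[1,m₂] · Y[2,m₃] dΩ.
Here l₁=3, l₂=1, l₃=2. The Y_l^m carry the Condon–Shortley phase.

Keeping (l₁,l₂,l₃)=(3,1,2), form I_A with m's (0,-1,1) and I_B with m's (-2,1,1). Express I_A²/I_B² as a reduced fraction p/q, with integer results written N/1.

Shared (l₁,l₂,l₃)=(3,1,2): N and (l;000)² cancel in I_A²/I_B².
A: Δ = 2!·4!·0!/7! = 1/105; Racah Σ t=0..0: t=0:+1/12 = 1/12; ⇒ 3j(3 1 2; 0 -1 1)² = 1/35, sgn -1
B: Δ = 2!·4!·0!/7! = 1/105; Racah Σ t=2..2: t=2:+1/12 = 1/12; ⇒ 3j(3 1 2; -2 1 1)² = 2/21, sgn -1
I_A²/I_B² = (1/35)/(2/21) = 3/10

3/10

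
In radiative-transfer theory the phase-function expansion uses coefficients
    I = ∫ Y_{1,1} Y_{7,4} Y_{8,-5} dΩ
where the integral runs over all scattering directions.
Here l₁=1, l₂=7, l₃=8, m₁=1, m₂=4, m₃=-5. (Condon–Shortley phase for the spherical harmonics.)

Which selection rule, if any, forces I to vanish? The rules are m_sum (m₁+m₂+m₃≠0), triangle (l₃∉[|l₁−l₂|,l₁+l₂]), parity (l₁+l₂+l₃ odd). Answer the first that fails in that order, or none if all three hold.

none

azimuthal sum: 1 + 4 − 5 = 0  ✓
6 ≤ 8 ≤ 8 (triangle on l)  ✓
L = 1 + 7 + 8 = 16 (even)  ✓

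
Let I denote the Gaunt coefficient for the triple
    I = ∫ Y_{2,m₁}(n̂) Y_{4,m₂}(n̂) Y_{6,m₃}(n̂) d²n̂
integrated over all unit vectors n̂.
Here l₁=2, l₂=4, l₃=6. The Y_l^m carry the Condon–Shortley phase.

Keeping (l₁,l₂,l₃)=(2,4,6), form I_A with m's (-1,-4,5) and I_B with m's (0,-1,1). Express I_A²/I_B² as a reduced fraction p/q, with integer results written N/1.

11/14

Shared (l₁,l₂,l₃)=(2,4,6): N and (l;000)² cancel in I_A²/I_B².
A: Δ = 0!·4!·8!/13! = 1/6435; Racah Σ t=0..0: t=0:+1/241920 = 1/241920; ⇒ 3j(2 4 6; -1 -4 5)² = 1/39, sgn -1
B: Δ = 0!·4!·8!/13! = 1/6435; Racah Σ t=0..0: t=0:+1/2880 = 1/2880; ⇒ 3j(2 4 6; 0 -1 1)² = 14/429, sgn -1
I_A²/I_B² = (1/39)/(14/429) = 11/14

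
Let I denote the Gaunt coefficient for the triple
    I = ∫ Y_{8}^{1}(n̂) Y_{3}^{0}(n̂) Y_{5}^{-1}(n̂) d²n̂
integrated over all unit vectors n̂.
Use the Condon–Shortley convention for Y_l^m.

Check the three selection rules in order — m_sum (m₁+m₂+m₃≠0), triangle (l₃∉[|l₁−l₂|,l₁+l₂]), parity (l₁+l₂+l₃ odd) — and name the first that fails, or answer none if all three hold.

none

azimuthal sum: 1 + 0 − 1 = 0  ✓
5 ≤ 5 ≤ 11 (triangle on l)  ✓
L = 8 + 3 + 5 = 16 (even)  ✓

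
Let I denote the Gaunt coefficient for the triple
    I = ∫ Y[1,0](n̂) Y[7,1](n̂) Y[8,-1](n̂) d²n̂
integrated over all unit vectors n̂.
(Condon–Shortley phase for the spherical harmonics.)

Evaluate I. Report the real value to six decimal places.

-0.242860

Checks pass: Σm=0; 16 even; l₃=8∈[6,8].
(2·1+1)(2·7+1)(2·8+1) = 765
Δ: 0! 2! 14! / 17! → 1/2040
sum: t=0:+1/25401600 = 1/25401600
3j²(1 7 8; 0 0 0) = Δ·Π!·Σ² = 8/255  (sign +1)
sum: t=0:+1/29030400 = 1/29030400
3j²(1 7 8; 0 1 -1) = Δ·Π!·Σ² = 21/680  (sign -1)
combine: 4πI² = 765·8/255·21/680 = 63/85
take √, sign -1: I = -0.24285994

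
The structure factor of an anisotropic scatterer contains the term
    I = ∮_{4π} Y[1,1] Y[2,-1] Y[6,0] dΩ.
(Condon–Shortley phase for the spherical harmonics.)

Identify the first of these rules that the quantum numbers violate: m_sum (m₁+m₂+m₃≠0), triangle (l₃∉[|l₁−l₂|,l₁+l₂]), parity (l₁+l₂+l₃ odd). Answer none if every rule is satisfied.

Σmᵢ = 0  ✓
l₃∈[|l₁−l₂|,l₁+l₂]=[1,3], have l₃=6  ✗
Σlᵢ = 9 ⇒ odd

triangle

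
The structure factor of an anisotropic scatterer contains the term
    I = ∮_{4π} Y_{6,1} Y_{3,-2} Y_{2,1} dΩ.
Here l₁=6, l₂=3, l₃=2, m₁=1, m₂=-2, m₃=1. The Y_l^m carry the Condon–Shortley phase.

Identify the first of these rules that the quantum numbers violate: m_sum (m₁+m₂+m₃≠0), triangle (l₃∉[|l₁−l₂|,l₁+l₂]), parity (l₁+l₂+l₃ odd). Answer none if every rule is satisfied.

m₁+m₂+m₃ = 1 − 2 + 1 = 0  ✓
triangle: |6−3|=3 ≤ l₃=2 ≤ 6+3=9  ✗
parity: l₁+l₂+l₃ = 11 is odd

triangle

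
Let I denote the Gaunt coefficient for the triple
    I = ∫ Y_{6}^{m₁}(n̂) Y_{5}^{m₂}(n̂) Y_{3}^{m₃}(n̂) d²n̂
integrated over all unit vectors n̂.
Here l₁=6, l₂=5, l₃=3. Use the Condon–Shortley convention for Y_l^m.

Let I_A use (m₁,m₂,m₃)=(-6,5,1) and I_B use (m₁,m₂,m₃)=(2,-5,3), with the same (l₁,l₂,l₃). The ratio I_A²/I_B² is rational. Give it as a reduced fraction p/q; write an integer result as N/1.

Shared (l₁,l₂,l₃)=(6,5,3): N and (l;000)² cancel in I_A²/I_B².
A: Δ = 8!·4!·2!/15! = 1/675675; Racah Σ t=8..8: t=8:+1/1935360 = 1/1935360; ⇒ 3j(6 5 3; -6 5 1)² = 3/91, sgn +1
B: Δ = 8!·4!·2!/15! = 1/675675; Racah Σ t=0..0: t=0:+1/1935360 = 1/1935360; ⇒ 3j(6 5 3; 2 -5 3)² = 1/1001, sgn +1
I_A²/I_B² = (3/91)/(1/1001) = 33/1

33/1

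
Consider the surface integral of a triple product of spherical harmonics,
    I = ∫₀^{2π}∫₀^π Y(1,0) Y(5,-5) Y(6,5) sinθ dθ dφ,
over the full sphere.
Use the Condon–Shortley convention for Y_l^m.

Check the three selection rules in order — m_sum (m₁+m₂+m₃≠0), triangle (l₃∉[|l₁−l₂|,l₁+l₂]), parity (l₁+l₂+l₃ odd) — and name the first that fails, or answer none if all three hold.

azimuthal sum: 0 − 5 + 5 = 0  ✓
4 ≤ 6 ≤ 6 (triangle on l)  ✓
L = 1 + 5 + 6 = 12 (even)  ✓

none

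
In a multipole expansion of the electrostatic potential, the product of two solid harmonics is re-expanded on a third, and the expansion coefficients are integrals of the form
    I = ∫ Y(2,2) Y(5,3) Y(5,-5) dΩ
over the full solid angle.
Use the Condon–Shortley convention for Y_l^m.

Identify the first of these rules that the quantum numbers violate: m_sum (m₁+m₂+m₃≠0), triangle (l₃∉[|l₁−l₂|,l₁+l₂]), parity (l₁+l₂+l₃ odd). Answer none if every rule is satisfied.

none

azimuthal sum: 2 + 3 − 5 = 0  ✓
3 ≤ 5 ≤ 7 (triangle on l)  ✓
L = 2 + 5 + 5 = 12 (even)  ✓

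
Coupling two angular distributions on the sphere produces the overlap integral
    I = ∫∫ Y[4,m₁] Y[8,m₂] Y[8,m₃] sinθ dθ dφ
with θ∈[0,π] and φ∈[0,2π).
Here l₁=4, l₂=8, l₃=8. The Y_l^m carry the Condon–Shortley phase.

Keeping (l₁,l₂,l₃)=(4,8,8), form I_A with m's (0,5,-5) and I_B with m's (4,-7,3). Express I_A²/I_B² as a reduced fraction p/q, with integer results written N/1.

39/10

Shared (l₁,l₂,l₃)=(4,8,8): N and (l;000)² cancel in I_A²/I_B².
A: Δ = 4!·4!·12!/21! = 1/185175900; Racah Σ t=1..4: t=1:−1/17244057600 t=2:+1/638668800 t=3:−1/261273600 t=4:+1/1254113280 = -1/656916480; ⇒ 3j(4 8 8; 0 5 -5)² = 13/1292, sgn +1
B: Δ = 4!·4!·12!/21! = 1/185175900; Racah Σ t=0..0: t=0:+1/22992076800 = 1/22992076800; ⇒ 3j(4 8 8; 4 -7 3)² = 5/1938, sgn -1
I_A²/I_B² = (13/1292)/(5/1938) = 39/10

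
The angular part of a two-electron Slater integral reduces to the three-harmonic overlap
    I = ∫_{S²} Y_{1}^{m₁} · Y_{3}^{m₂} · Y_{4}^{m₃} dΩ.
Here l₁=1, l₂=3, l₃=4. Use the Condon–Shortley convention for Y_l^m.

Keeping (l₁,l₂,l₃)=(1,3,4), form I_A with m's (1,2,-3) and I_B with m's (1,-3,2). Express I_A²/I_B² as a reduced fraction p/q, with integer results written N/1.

21/1

l's match ⇒ only the (l;m) 3-j factors differ between A and B.
A: triangle coeff Δ(1,3,4) = 1/252; Σ_t [0,0]: t=0:+1/240 = 1/240; (3j)²=1/12 [(1 3 4; 1 2 -3)], sign=-1
B: triangle coeff Δ(1,3,4) = 1/252; Σ_t [0,0]: t=0:+1/1440 = 1/1440; (3j)²=1/252 [(1 3 4; 1 -3 2)], sign=+1
I_A²/I_B² = (1/12)/(1/252) = 21/1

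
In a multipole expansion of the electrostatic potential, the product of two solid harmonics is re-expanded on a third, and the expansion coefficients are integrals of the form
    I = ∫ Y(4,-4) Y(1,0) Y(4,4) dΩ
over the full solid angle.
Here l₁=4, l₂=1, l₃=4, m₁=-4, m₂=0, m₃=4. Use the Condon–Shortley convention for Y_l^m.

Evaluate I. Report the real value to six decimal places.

L=9 odd ⇒ parity kills the (l;000) factor ⇒ I = 0

0.000000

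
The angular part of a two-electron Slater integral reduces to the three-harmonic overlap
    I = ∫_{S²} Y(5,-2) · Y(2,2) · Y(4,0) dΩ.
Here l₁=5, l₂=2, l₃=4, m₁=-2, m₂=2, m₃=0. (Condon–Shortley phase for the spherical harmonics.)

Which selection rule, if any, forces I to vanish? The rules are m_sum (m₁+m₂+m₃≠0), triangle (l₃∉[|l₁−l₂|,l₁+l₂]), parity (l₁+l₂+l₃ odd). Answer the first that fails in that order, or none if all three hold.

parity

azimuthal sum: -2 + 2 + 0 = 0  ✓
3 ≤ 4 ≤ 7 (triangle on l)  ✓
L = 5 + 2 + 4 = 11 (odd)  ✗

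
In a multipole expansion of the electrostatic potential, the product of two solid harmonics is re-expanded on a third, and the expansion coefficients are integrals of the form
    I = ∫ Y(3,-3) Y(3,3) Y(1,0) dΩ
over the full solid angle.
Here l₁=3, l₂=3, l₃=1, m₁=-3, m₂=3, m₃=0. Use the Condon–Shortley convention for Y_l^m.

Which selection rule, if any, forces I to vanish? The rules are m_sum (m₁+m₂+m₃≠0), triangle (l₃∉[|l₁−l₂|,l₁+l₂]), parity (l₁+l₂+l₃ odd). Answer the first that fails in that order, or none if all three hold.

parity

m₁+m₂+m₃ = -3 + 3 + 0 = 0  ✓
triangle: |3−3|=0 ≤ l₃=1 ≤ 3+3=6  ✓
parity: l₁+l₂+l₃ = 7 is odd  ✗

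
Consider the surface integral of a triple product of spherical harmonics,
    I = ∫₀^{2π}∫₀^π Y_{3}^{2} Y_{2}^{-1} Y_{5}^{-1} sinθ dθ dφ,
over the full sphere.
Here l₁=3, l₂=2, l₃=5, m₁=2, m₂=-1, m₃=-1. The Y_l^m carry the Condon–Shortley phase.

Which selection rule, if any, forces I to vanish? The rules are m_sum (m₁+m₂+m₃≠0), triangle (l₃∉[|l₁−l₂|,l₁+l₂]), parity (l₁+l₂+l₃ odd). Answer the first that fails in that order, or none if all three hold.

Σmᵢ = 0  ✓
l₃∈[|l₁−l₂|,l₁+l₂]=[1,5], have l₃=5  ✓
Σlᵢ = 10 ⇒ even  ✓

none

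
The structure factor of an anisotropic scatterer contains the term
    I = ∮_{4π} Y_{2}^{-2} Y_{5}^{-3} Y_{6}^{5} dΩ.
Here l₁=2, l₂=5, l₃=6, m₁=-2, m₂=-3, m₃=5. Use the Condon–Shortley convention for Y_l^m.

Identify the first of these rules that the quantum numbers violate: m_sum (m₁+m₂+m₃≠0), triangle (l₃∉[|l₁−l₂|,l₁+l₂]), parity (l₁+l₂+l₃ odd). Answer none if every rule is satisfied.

Σmᵢ = 0  ✓
l₃∈[|l₁−l₂|,l₁+l₂]=[3,7], have l₃=6  ✓
Σlᵢ = 13 ⇒ odd  ✗

parity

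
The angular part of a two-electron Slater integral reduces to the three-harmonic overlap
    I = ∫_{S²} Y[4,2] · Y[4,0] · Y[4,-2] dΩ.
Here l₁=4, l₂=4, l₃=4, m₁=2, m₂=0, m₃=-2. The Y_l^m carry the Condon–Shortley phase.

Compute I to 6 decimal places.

Checks pass: Σm=0; 12 even; l₃=4∈[0,8].
(2·4+1)(2·4+1)(2·4+1) = 729
Δ: 4! 4! 4! / 13! → 1/450450
sum: t=0:+1/13824 t=1:−1/216 t=2:+1/64 t=3:−1/216 t=4:+1/13824 = 5/768
3j²(4 4 4; 0 0 0) = Δ·Π!·Σ² = 18/1001  (sign +1)
sum: t=0:+1/2304 t=1:−1/216 t=2:+1/384 = -11/6912
3j²(4 4 4; 2 0 -2) = Δ·Π!·Σ² = 11/1638  (sign -1)
combine: 4πI² = 729·18/1001·11/1638 = 729/8281
take √, sign -1: I = -0.08369845

-0.083698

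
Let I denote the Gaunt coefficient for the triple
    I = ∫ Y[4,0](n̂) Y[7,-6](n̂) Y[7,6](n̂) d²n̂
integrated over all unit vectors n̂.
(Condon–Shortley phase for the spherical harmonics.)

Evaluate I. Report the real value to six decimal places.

-0.070742

Rules hold: Σm=0, L=18 even, 3≤7≤11.
N = 9·15·15 = 2025
Δ = 4!·4!·10!/19! = 1/58198140
Racah Σ t=0..4: t=0:+1/17418240 t=1:−1/622080 t=2:+1/230400 t=3:−1/622080 t=4:+1/17418240 = 1/806400
⇒ 3j(4 7 7; 0 0 0)² = 2268/230945, sgn -1
Racah Σ t=0..1: t=0:+1/209018880 t=1:−1/130636800 = -1/348364800
⇒ 3j(4 7 7; 0 -6 6)² = 143/45220, sgn +1
4πI² = N·(3j₀)²·(3jₘ)² = 6561/104329
I = -1·√(0.0628876/4π) = -0.07074204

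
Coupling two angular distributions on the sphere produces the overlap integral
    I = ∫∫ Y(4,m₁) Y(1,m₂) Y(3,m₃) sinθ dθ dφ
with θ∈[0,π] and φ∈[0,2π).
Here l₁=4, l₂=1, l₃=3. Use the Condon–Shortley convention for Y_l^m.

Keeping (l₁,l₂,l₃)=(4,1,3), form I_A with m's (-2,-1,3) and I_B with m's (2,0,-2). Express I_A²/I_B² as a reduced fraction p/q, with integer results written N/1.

1/12

l's match ⇒ only the (l;m) 3-j factors differ between A and B.
A: triangle coeff Δ(4,1,3) = 1/252; Σ_t [0,0]: t=0:+1/1440 = 1/1440; (3j)²=1/252 [(4 1 3; -2 -1 3)], sign=+1
B: triangle coeff Δ(4,1,3) = 1/252; Σ_t [1,1]: t=1:−1/120 = -1/120; (3j)²=1/21 [(4 1 3; 2 0 -2)], sign=+1
I_A²/I_B² = (1/252)/(1/21) = 1/12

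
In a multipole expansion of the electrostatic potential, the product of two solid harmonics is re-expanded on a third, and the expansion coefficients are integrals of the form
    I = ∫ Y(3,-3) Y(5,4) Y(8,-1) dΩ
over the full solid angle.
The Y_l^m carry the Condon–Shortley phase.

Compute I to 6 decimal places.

-0.011108

Checks pass: Σm=0; 16 even; l₃=8∈[2,8].
(2·3+1)(2·5+1)(2·8+1) = 1309
Δ: 0! 6! 10! / 17! → 1/136136
sum: t=0:+1/518400 = 1/518400
3j²(3 5 8; 0 0 0) = Δ·Π!·Σ² = 56/2431  (sign +1)
sum: t=0:+1/261273600 = 1/261273600
3j²(3 5 8; -3 4 -1) = Δ·Π!·Σ² = 1/19448  (sign -1)
combine: 4πI² = 1309·56/2431·1/19448 = 49/31603
take √, sign -1: I = -0.01110782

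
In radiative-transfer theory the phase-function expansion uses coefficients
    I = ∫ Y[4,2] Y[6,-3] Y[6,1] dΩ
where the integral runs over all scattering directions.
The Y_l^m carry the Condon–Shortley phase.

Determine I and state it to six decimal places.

Rules hold: Σm=0, L=16 even, 2≤6≤10.
N = 9·13·13 = 1521
Δ = 4!·4!·8!/17! = 1/15315300
Racah Σ t=0..4: t=0:+1/829440 t=1:−1/25920 t=2:+1/9216 t=3:−1/25920 t=4:+1/829440 = 7/207360
⇒ 3j(4 6 6; 0 0 0)² = 28/2431, sgn +1
Racah Σ t=0..2: t=0:+1/69120 t=1:−1/51840 t=2:+1/483840 = -1/362880
⇒ 3j(4 6 6; 2 -3 1)² = 16/17017, sgn +1
4πI² = N·(3j₀)²·(3jₘ)² = 576/34969
I = +1·√(0.0164717/4π) = 0.03620468

0.036205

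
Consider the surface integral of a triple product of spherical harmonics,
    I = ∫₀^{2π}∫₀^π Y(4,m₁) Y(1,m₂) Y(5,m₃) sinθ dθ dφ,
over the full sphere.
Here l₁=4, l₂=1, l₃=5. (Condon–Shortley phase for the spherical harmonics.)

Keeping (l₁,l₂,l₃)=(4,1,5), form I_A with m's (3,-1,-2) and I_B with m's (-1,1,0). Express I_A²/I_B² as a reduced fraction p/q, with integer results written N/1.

3/10

Shared (l₁,l₂,l₃)=(4,1,5): N and (l;000)² cancel in I_A²/I_B².
A: Δ = 0!·8!·2!/11! = 1/495; Racah Σ t=0..0: t=0:+1/10080 = 1/10080; ⇒ 3j(4 1 5; 3 -1 -2)² = 1/165, sgn -1
B: Δ = 0!·8!·2!/11! = 1/495; Racah Σ t=0..0: t=0:+1/1440 = 1/1440; ⇒ 3j(4 1 5; -1 1 0)² = 2/99, sgn -1
I_A²/I_B² = (1/165)/(2/99) = 3/10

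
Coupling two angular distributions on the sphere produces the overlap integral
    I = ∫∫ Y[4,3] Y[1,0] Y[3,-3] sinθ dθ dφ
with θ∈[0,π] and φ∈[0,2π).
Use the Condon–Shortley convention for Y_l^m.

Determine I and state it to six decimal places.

-0.162868

m-sum 0 ✓  L=8 even ✓  3≤3≤5 ✓
Π(2lᵢ+1) = 9×3×7 = 189
triangle coeff Δ(4,1,3) = 1/252
Σ_t [1,1]: t=1:−1/36 = -1/36
(3j)²=4/63 [(4 1 3; 0 0 0)], sign=+1
Σ_t [1,1]: t=1:−1/720 = -1/720
(3j)²=1/36 [(4 1 3; 3 0 -3)], sign=-1
⇒ 4πI² = 1/3
I = (-1)√(1/3/(4π)) = -0.16286750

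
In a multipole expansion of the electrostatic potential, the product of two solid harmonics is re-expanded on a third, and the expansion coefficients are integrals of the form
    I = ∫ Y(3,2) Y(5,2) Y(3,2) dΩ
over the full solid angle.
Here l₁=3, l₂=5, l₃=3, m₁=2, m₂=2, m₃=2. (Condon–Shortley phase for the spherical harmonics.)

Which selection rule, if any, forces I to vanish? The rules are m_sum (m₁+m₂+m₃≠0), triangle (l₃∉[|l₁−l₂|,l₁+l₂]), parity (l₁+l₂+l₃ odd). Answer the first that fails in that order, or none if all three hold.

m_sum

m₁+m₂+m₃ = 2 + 2 + 2 = 6  ✗
triangle: |3−5|=2 ≤ l₃=3 ≤ 3+5=8
parity: l₁+l₂+l₃ = 11 is odd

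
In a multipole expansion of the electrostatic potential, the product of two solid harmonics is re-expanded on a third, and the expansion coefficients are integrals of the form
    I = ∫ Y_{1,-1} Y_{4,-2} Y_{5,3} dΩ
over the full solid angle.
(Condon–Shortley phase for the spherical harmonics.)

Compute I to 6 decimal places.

Rules hold: Σm=0, L=10 even, 3≤5≤5.
N = 3·9·11 = 297
Δ = 0!·2!·8!/11! = 1/495
Racah Σ t=0..0: t=0:+1/576 = 1/576
⇒ 3j(1 4 5; 0 0 0)² = 5/99, sgn -1
Racah Σ t=0..0: t=0:+1/2880 = 1/2880
⇒ 3j(1 4 5; -1 -2 3)² = 28/495, sgn +1
4πI² = N·(3j₀)²·(3jₘ)² = 28/33
I = -1·√(0.848485/4π) = -0.25984664

-0.259847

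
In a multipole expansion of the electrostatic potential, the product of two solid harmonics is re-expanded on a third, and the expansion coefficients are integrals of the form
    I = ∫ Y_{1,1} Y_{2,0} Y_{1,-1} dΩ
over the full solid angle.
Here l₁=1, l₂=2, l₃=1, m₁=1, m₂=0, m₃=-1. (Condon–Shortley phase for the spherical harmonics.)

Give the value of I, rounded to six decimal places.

0.126157

Rules hold: Σm=0, L=4 even, 1≤1≤3.
N = 3·5·3 = 45
Δ = 2!·0!·2!/5! = 1/30
Racah Σ t=1..1: t=1:−1/1 = -1/1
⇒ 3j(1 2 1; 0 0 0)² = 2/15, sgn +1
Racah Σ t=0..0: t=0:+1/4 = 1/4
⇒ 3j(1 2 1; 1 0 -1)² = 1/30, sgn +1
4πI² = N·(3j₀)²·(3jₘ)² = 1/5
I = +1·√(0.2/4π) = 0.12615663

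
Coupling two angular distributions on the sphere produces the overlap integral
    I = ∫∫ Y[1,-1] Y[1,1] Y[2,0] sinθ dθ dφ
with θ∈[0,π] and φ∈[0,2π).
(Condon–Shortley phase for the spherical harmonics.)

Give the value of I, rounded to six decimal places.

0.126157

Rules hold: Σm=0, L=4 even, 0≤2≤2.
N = 3·3·5 = 45
Δ = 0!·2!·2!/5! = 1/30
Racah Σ t=0..0: t=0:+1/1 = 1/1
⇒ 3j(1 1 2; 0 0 0)² = 2/15, sgn +1
Racah Σ t=0..0: t=0:+1/4 = 1/4
⇒ 3j(1 1 2; -1 1 0)² = 1/30, sgn +1
4πI² = N·(3j₀)²·(3jₘ)² = 1/5
I = +1·√(0.2/4π) = 0.12615663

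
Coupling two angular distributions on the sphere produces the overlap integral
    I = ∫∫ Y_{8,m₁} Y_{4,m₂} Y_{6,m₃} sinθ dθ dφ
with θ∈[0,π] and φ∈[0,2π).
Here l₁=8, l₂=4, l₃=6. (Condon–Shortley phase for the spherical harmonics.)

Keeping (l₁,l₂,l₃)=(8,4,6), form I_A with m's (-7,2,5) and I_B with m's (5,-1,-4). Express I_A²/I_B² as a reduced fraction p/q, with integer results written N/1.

Shared (l₁,l₂,l₃)=(8,4,6): N and (l;000)² cancel in I_A²/I_B².
A: Δ = 6!·10!·2!/19! = 1/23279256; Racah Σ t=5..6: t=5:−1/435456000 t=6:+1/522547200 = -1/2612736000; ⇒ 3j(8 4 6; -7 2 5)² = 11/23256, sgn +1
B: Δ = 6!·10!·2!/19! = 1/23279256; Racah Σ t=1..3: t=1:−1/19353600 t=2:+1/17418240 t=3:−1/261273600 = 1/522547200; ⇒ 3j(8 4 6; 5 -1 -4)² = 5/162792, sgn +1
I_A²/I_B² = (11/23256)/(5/162792) = 77/5

77/5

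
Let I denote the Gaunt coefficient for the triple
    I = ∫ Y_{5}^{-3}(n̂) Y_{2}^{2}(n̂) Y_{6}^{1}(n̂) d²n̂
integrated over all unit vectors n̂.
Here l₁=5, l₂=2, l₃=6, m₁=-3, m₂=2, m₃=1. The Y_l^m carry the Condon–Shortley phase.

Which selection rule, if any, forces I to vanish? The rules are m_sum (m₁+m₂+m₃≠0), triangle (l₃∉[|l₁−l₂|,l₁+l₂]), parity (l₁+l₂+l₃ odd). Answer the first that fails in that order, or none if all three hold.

m₁+m₂+m₃ = -3 + 2 + 1 = 0  ✓
triangle: |5−2|=3 ≤ l₃=6 ≤ 5+2=7  ✓
parity: l₁+l₂+l₃ = 13 is odd  ✗

parity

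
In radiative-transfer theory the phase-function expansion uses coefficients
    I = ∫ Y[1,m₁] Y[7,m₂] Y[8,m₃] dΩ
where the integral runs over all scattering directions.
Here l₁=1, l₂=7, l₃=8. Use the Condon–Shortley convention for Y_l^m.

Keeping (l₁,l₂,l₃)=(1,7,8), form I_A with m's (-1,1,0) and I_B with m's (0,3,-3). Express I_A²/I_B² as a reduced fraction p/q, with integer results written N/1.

28/55

Same 1,7,8: normalisation and zero-m 3j drop out of the ratio.
A: Δ: 0! 2! 14! / 17! → 1/2040; sum: t=0:+1/58060800 = 1/58060800; 3j²(1 7 8; -1 1 0) = Δ·Π!·Σ² = 7/510  (sign +1)
B: Δ: 0! 2! 14! / 17! → 1/2040; sum: t=0:+1/87091200 = 1/87091200; 3j²(1 7 8; 0 3 -3) = Δ·Π!·Σ² = 11/408  (sign -1)
I_A²/I_B² = (7/510)/(11/408) = 28/55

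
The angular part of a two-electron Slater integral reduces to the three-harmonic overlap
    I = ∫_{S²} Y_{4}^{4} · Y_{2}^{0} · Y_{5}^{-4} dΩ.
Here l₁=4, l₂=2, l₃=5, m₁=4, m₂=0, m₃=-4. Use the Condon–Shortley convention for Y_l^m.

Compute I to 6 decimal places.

l₁+l₂+l₃=11 is odd: 3j(l;000)=0 ⇒ I=0

0.000000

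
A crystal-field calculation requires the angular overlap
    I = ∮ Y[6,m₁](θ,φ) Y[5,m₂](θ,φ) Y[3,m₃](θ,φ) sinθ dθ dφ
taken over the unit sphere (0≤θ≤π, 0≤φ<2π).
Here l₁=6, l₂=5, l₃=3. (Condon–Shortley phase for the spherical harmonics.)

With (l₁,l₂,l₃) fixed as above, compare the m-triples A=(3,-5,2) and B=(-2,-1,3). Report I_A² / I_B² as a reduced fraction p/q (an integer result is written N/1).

9/35

Same 6,5,3: normalisation and zero-m 3j drop out of the ratio.
A: Δ: 8! 4! 2! / 15! → 1/675675; sum: t=0:+1/483840 = 1/483840; 3j²(6 5 3; 3 -5 2) = Δ·Π!·Σ² = 6/1001  (sign -1)
B: Δ: 8! 4! 2! / 15! → 1/675675; sum: t=4:+1/27648 = 1/27648; 3j²(6 5 3; -2 -1 3) = Δ·Π!·Σ² = 10/429  (sign +1)
I_A²/I_B² = (6/1001)/(10/429) = 9/35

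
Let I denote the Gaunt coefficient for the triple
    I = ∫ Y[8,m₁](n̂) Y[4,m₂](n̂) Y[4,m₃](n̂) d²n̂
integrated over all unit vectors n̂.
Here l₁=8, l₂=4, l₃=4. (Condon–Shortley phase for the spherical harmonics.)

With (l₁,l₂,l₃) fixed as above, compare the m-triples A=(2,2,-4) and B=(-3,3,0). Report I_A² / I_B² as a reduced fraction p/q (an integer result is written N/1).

l's match ⇒ only the (l;m) 3-j factors differ between A and B.
A: triangle coeff Δ(8,4,4) = 1/218790; Σ_t [6,6]: t=6:+1/58060800 = 1/58060800; (3j)²=1/4862 [(8 4 4; 2 2 -4)], sign=+1
B: triangle coeff Δ(8,4,4) = 1/218790; Σ_t [7,7]: t=7:−1/2903040 = -1/2903040; (3j)²=5/663 [(8 4 4; -3 3 0)], sign=-1
I_A²/I_B² = (1/4862)/(5/663) = 3/110

3/110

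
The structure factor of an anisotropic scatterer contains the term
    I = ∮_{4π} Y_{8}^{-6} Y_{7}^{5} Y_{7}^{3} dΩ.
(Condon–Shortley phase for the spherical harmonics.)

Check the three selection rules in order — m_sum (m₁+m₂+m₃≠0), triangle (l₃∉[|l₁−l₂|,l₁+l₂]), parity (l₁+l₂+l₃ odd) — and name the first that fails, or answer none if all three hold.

m_sum

Σmᵢ = 2  ✗
l₃∈[|l₁−l₂|,l₁+l₂]=[1,15], have l₃=7
Σlᵢ = 22 ⇒ even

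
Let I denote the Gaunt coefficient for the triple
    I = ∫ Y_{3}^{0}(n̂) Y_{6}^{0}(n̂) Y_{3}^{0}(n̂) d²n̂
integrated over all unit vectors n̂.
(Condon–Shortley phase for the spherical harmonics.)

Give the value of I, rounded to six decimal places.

Rules hold: Σm=0, L=12 even, 3≤3≤9.
N = 7·13·7 = 637
Δ = 6!·0!·6!/13! = 1/12012
Racah Σ t=3..3: t=3:−1/1296 = -1/1296
⇒ 3j(3 6 3; 0 0 0)² = 100/3003, sgn +1
(m-triple is (0,0,0) — same symbol as above.)
4πI² = N·(3j₀)²·(3jₘ)² = 10000/14157
I = +1·√(0.706364/4π) = 0.23708793

0.237088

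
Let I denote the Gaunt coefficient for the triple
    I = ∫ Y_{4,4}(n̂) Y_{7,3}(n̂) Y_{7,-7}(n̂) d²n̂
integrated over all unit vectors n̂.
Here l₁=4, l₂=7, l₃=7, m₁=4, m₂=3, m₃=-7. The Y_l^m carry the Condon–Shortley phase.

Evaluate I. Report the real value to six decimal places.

-0.043650

Checks pass: Σm=0; 18 even; l₃=7∈[3,11].
(2·4+1)(2·7+1)(2·7+1) = 2025
Δ: 4! 4! 10! / 19! → 1/58198140
sum: t=0:+1/17418240 t=1:−1/622080 t=2:+1/230400 t=3:−1/622080 t=4:+1/17418240 = 1/806400
3j²(4 7 7; 0 0 0) = Δ·Π!·Σ² = 2268/230945  (sign -1)
sum: t=0:+1/2090188800 = 1/2090188800
3j²(4 7 7; 4 3 -7) = Δ·Π!·Σ² = 7/5814  (sign +1)
combine: 4πI² = 2025·2268/230945·7/5814 = 357210/14919047
take √, sign -1: I = -0.04365021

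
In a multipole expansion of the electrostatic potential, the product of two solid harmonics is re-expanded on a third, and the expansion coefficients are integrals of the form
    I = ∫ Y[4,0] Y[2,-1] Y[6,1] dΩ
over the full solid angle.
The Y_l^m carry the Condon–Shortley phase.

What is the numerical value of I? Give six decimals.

-0.210395

Rules hold: Σm=0, L=12 even, 2≤6≤6.
N = 9·5·13 = 585
Δ = 0!·8!·4!/13! = 1/6435
Racah Σ t=0..0: t=0:+1/2304 = 1/2304
⇒ 3j(4 2 6; 0 0 0)² = 5/143, sgn +1
Racah Σ t=0..0: t=0:+1/3456 = 1/3456
⇒ 3j(4 2 6; 0 -1 1)² = 35/1287, sgn -1
4πI² = N·(3j₀)²·(3jₘ)² = 875/1573
I = -1·√(0.556262/4π) = -0.21039467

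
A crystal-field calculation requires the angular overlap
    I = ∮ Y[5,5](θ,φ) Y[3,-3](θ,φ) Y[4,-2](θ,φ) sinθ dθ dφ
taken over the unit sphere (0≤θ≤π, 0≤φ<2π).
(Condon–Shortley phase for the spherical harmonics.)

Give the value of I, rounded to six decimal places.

0.138791

Rules hold: Σm=0, L=12 even, 2≤4≤8.
N = 11·7·9 = 693
Δ = 4!·6!·2!/13! = 1/180180
Racah Σ t=1..3: t=1:−1/576 t=2:+1/144 t=3:−1/576 = 1/288
⇒ 3j(5 3 4; 0 0 0)² = 20/1001, sgn +1
Racah Σ t=0..0: t=0:+1/34560 = 1/34560
⇒ 3j(5 3 4; 5 -3 -2)² = 5/286, sgn +1
4πI² = N·(3j₀)²·(3jₘ)² = 450/1859
I = +1·√(0.242066/4π) = 0.13879110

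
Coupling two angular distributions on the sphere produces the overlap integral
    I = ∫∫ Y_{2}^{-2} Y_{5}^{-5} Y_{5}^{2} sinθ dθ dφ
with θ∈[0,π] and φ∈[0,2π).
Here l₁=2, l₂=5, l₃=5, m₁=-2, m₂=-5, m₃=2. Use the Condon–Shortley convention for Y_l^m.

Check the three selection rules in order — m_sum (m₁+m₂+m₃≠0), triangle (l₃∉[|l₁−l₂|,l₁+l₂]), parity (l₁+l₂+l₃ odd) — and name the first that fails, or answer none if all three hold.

m_sum

azimuthal sum: -2 − 5 + 2 = -5  ✗
3 ≤ 5 ≤ 7 (triangle on l)
L = 2 + 5 + 5 = 12 (even)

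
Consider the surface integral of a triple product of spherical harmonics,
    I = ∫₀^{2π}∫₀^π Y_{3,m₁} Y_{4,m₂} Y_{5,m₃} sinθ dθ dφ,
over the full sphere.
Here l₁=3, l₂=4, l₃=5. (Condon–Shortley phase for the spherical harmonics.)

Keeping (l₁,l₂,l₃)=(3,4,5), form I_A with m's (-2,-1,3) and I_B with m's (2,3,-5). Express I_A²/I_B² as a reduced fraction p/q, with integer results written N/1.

l's match ⇒ only the (l;m) 3-j factors differ between A and B.
A: triangle coeff Δ(3,4,5) = 1/180180; Σ_t [1,2]: t=1:−1/1152 t=2:+1/1440 = -1/5760; (3j)²=1/858 [(3 4 5; -2 -1 3)], sign=-1
B: triangle coeff Δ(3,4,5) = 1/180180; Σ_t [1,1]: t=1:−1/17280 = -1/17280; (3j)²=35/858 [(3 4 5; 2 3 -5)], sign=-1
I_A²/I_B² = (1/858)/(35/858) = 1/35

1/35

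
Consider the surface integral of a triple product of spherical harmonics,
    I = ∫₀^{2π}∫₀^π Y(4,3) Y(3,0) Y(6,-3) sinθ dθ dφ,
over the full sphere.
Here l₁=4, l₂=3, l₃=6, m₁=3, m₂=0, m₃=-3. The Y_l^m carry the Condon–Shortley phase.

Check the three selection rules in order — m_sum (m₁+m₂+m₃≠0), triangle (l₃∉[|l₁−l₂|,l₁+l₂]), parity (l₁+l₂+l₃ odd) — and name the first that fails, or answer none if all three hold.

parity

m₁+m₂+m₃ = 3 + 0 − 3 = 0  ✓
triangle: |4−3|=1 ≤ l₃=6 ≤ 4+3=7  ✓
parity: l₁+l₂+l₃ = 13 is odd  ✗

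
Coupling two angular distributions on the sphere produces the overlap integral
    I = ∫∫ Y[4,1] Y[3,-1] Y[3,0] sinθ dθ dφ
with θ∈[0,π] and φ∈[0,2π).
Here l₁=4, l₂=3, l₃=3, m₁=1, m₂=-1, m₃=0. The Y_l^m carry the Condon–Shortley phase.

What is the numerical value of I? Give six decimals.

-0.099323

Rules hold: Σm=0, L=10 even, 1≤3≤7.
N = 9·7·7 = 441
Δ = 4!·4!·2!/11! = 1/34650
Racah Σ t=1..3: t=1:−1/72 t=2:+1/16 t=3:−1/72 = 5/144
⇒ 3j(4 3 3; 0 0 0)² = 2/77, sgn -1
Racah Σ t=0..2: t=0:+1/288 t=1:−1/24 t=2:+1/48 = -5/288
⇒ 3j(4 3 3; 1 -1 0)² = 5/462, sgn +1
4πI² = N·(3j₀)²·(3jₘ)² = 15/121
I = -1·√(0.123967/4π) = -0.09932258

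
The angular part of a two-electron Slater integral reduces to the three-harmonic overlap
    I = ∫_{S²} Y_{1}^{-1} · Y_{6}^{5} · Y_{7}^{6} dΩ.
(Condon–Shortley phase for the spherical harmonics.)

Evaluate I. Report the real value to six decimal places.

0.000000

-1 + 5 + 6 = 10 ≠ 0: azimuthal integral kills it; I = 0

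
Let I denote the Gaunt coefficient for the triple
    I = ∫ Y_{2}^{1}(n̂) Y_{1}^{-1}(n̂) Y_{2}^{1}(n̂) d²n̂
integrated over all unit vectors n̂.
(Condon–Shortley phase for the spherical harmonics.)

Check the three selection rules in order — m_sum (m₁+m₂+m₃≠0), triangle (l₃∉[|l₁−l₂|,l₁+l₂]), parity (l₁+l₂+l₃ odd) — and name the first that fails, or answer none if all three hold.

Σmᵢ = 1  ✗
l₃∈[|l₁−l₂|,l₁+l₂]=[1,3], have l₃=2
Σlᵢ = 5 ⇒ odd

m_sum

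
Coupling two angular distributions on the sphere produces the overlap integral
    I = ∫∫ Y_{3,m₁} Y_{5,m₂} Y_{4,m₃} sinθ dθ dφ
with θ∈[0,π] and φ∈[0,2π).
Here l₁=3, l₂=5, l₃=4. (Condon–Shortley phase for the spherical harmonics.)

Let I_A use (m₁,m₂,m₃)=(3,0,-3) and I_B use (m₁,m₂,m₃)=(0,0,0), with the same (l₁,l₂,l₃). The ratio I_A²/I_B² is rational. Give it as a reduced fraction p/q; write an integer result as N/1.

7/16

l's match ⇒ only the (l;m) 3-j factors differ between A and B.
A: triangle coeff Δ(3,5,4) = 1/180180; Σ_t [0,0]: t=0:+1/5760 = 1/5760; (3j)²=5/572 [(3 5 4; 3 0 -3)], sign=-1
B: triangle coeff Δ(3,5,4) = 1/180180; Σ_t [1,3]: t=1:−1/576 t=2:+1/144 t=3:−1/576 = 1/288; (3j)²=20/1001 [(3 5 4; 0 0 0)], sign=+1
I_A²/I_B² = (5/572)/(20/1001) = 7/16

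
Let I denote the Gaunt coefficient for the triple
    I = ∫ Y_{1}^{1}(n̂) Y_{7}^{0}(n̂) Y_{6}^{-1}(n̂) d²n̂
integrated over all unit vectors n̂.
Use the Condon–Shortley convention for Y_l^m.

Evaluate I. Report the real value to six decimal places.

0.160342

m-sum 0 ✓  L=14 even ✓  6≤6≤8 ✓
Π(2lᵢ+1) = 3×15×13 = 585
triangle coeff Δ(1,7,6) = 1/1365
Σ_t [1,1]: t=1:−1/518400 = -1/518400
(3j)²=7/195 [(1 7 6; 0 0 0)], sign=-1
Σ_t [0,0]: t=0:+1/1209600 = 1/1209600
(3j)²=1/65 [(1 7 6; 1 0 -1)], sign=-1
⇒ 4πI² = 21/65
I = (+1)√(21/65/(4π)) = 0.16034227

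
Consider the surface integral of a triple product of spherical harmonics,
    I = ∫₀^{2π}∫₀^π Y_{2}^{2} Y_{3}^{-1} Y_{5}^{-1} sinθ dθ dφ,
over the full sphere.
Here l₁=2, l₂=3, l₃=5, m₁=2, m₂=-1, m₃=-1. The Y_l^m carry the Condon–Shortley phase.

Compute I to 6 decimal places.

-0.092802

Checks pass: Σm=0; 10 even; l₃=5∈[1,5].
(2·2+1)(2·3+1)(2·5+1) = 385
Δ: 0! 4! 6! / 11! → 1/2310
sum: t=0:+1/144 = 1/144
3j²(2 3 5; 0 0 0) = Δ·Π!·Σ² = 10/231  (sign -1)
sum: t=0:+1/1152 = 1/1152
3j²(2 3 5; 2 -1 -1) = Δ·Π!·Σ² = 1/154  (sign +1)
combine: 4πI² = 385·10/231·1/154 = 25/231
take √, sign -1: I = -0.09280237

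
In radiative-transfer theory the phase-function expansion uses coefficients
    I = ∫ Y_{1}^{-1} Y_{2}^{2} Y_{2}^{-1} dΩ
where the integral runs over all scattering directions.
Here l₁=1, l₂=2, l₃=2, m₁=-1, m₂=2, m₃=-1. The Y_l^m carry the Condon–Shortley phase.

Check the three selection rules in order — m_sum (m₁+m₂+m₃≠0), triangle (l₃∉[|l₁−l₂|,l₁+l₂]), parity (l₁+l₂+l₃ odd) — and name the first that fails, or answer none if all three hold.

parity

Σmᵢ = 0  ✓
l₃∈[|l₁−l₂|,l₁+l₂]=[1,3], have l₃=2  ✓
Σlᵢ = 5 ⇒ odd  ✗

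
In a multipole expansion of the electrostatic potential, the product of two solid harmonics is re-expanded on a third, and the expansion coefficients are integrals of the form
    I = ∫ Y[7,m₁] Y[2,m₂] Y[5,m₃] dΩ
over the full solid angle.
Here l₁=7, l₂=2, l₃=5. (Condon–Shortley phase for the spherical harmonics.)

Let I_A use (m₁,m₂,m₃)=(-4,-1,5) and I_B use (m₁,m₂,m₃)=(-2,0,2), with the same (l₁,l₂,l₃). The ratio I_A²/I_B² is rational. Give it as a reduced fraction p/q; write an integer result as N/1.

Same 7,2,5: normalisation and zero-m 3j drop out of the ratio.
A: Δ: 4! 10! 0! / 15! → 1/15015; sum: t=1:−1/21772800 = -1/21772800; 3j²(7 2 5; -4 -1 5) = Δ·Π!·Σ² = 1/1365  (sign -1)
B: Δ: 4! 10! 0! / 15! → 1/15015; sum: t=2:+1/120960 = 1/120960; 3j²(7 2 5; -2 0 2) = Δ·Π!·Σ² = 24/1001  (sign -1)
I_A²/I_B² = (1/1365)/(24/1001) = 11/360

11/360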